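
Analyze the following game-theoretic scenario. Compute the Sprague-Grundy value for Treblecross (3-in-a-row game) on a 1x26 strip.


Treblecross: place X on empty cells; 3-in-a-row wins.
Playing within two cells of an existing X lets the opponent win at once, so sensible play treats the cells i-2..i+2 around each X as dead. The player left with no safe cell loses, so this is a normal-play take-away game on strips of safe cells.
Placing X at cell i (0-indexed) of a strip of k safe cells leaves independent strips of sizes max(0, i-2) and max(0, k-i-3). Hence G(k) = mex{ G(max(0,i-2)) XOR G(max(0,k-i-3)) : 0 <= i < k }, with G(0) = 0.
G(1): splits (0,0):0^0=0 -> mex({0}) = 1
G(2): splits (0,0):0^0=0 -> mex({0}) = 1
G(3): splits (0,0):0^0=0 -> mex({0}) = 1
G(4): splits (0,1):0^1=1 (0,0):0^0=0 -> mex({0, 1}) = 2
G(5): splits (0,2):0^1=1 (0,1):0^1=1 (0,0):0^0=0 -> mex({0, 1}) = 2
G(6) = mex({1}) = 0
G(7) = mex({0, 1, 2}) = 3
G(8) = mex({0, 1, 2}) = 3
G(9) = mex({0, 2}) = 1
G(10) = mex({0, 2, 3}) = 1
G(11) = mex({0, 3}) = 1
G(12) = mex({1, 3}) = 0
G(13) = mex({0, 1, 2, 3}) = 4
G(14) = mex({0, 1, 2}) = 3
G(15) = mex({0, 1, 2}) = 3
G(16) = mex({0, 1, 2, 4}) = 3
G(17) = mex({0, 1, 3, 4}) = 2
G(18) = mex({0, 1, 3, 4}) = 2
G(19) = mex({0, 1, 3, 5}) = 2
G(20) = mex({0, 1, 2, 3, 5}) = 4
G(21) = mex({0, 1, 2, 3, 5}) = 4
G(22) = mex({1, 2, 6}) = 0
G(23) = mex({0, 1, 2, 3, 4, 6}) = 5
G(24) = mex({0, 1, 2, 3, 4}) = 5
G(25) = mex({0, 1, 3, 4, 7}) = 2
G(26) = mex({0, 1, 3, 4, 5, 7}) = 2
Therefore G(26) = 2.

2


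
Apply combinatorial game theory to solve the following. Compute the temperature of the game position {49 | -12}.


The game is {49 | -12}, a switch {a | b} with numbers a > b.
Cooling {a | b} by t gives {a - t | b + t}, which stops being hot when a - t = b + t, i.e. at t = (a - b)/2. So the temperature of a switch is (a - b)/2.
Temperature = (Left option - Right option) / 2
= (49 - (-12)) / 2
= 61 / 2
= 61/2

61/2


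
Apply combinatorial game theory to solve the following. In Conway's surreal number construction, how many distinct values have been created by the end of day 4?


Day 0: {|} = 0 is born. Count = 1.
Day n: the number of surreal numbers born by day n is 2^(n+1) - 1.
By day 0: 2^1 - 1 = 1
By day 1: 2^2 - 1 = 3
By day 2: 2^3 - 1 = 7
By day 3: 2^4 - 1 = 15
By day 4: 2^5 - 1 = 31
By day 4: 31 surreal numbers.

31


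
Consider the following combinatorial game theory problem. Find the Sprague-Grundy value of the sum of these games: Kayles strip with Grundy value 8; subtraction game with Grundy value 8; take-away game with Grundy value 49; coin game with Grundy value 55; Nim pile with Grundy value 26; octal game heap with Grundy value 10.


By the Sprague-Grundy theorem, the Grundy value of a sum of games is the XOR of individual Grundy values.
Kayles strip: Grundy value = 8. Running XOR: 0 XOR 8 = 8
subtraction game: Grundy value = 8. Running XOR: 8 XOR 8 = 0
take-away game: Grundy value = 49. Running XOR: 0 XOR 49 = 49
coin game: Grundy value = 55. Running XOR: 49 XOR 55 = 6
Nim pile: Grundy value = 26. Running XOR: 6 XOR 26 = 28
octal game heap: Grundy value = 10. Running XOR: 28 XOR 10 = 22
The combined Grundy value is 22.

22


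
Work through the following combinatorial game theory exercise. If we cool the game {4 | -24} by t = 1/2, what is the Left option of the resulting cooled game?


Original game: {4 | -24} (a switch {a | b} with a > b).
Cooling by t (for t below the temperature (a - b)/2 = 14) taxes each move by t: {a | b} cooled by t is {a - t | b + t}.
Cooling amount: t = 1/2
Cooled Left option: 4 - 1/2 = 7/2
Cooled Right option: -24 + 1/2 = -47/2
Cooled game: {7/2 | -47/2}
Left option = 7/2

7/2


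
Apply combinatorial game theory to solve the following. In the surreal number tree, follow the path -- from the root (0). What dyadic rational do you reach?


Sign expansion: --
Rule: track bounds (lo, hi), initially (-inf, +inf). On '+', the current value becomes lo and we move to the simplest number in (value, hi): value + 1 if hi = +inf, otherwise the midpoint (value + hi)/2. On '-', the current value becomes hi and we move to value - 1 if lo = -inf, otherwise the midpoint (lo + value)/2.
Start at 0.
Step 1: sign = -, move left. Bounds: (-inf, 0). Value = -1
Step 2: sign = -, move left. Bounds: (-inf, -1). Value = -2
The surreal number with sign expansion -- is -2.

-2


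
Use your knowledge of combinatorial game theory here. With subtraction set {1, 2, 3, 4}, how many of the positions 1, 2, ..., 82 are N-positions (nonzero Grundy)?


Subtraction set S = {1, 2, 3, 4}, so G(n) = n mod 5.
G(n) = 0 when n is a multiple of 5.
Multiples of 5 in [1, 82]: 16
N-positions (nonzero Grundy) = 82 - 16 = 66

66


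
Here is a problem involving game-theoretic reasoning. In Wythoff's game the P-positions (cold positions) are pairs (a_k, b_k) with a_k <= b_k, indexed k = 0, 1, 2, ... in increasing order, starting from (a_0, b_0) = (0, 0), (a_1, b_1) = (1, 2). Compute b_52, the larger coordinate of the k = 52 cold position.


By Wythoff's theorem, a_k = floor(k * phi) and b_k = floor(k * phi^2) = a_k + k, where phi = (1 + sqrt(5))/2 is the golden ratio.
phi = (1 + sqrt(5))/2 = 1.618034
phi^2 = phi + 1 = 2.618034
k = 52
k * phi^2 = 52 * 2.618034 = 136.137767
b_52 = floor(k * phi^2) = 136 (check: a_52 + k = 84 + 52 = 136)

136


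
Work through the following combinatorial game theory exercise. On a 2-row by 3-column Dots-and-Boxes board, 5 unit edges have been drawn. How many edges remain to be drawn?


Grid: 2 x 3 boxes, i.e. 3 rows and 4 columns of dots.
Horizontal edges: (rows + 1) * cols = 3 * 3 = 9
Vertical edges: rows * (cols + 1) = 2 * 4 = 8
Total edges: 9 + 8 = 17
Edges drawn: 5
Remaining: 17 - 5 = 12

12


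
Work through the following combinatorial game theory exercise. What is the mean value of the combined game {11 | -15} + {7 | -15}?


G1 = {11 | -15}, G2 = {7 | -15}
Each is a switch {a | b} with numbers a > b; its mean value is (a + b)/2, and mean value is additive over game sums: m(G1 + G2) = m(G1) + m(G2).
Mean of G1 = (11 + (-15))/2 = -4/2 = -2
Mean of G2 = (7 + (-15))/2 = -8/2 = -4
Mean of G1 + G2 = -2 + -4 = -6

-6


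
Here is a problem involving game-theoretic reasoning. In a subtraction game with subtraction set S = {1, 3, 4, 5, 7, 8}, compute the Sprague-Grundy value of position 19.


The subtraction set is S = {1, 3, 4, 5, 7, 8}.
G(k) = mex{ G(k - s) : s in S, s <= k }. We compute iteratively: G(0) = 0.
G(1) = mex({0}) = 1
G(2) = mex({1}) = 0
G(3) = mex({0}) = 1
G(4) = mex({0, 1}) = 2
G(5) = mex({0, 1, 2}) = 3
G(6) = mex({0, 1, 3}) = 2
G(7) = mex({0, 1, 2}) = 3
G(8) = mex({0, 1, 2, 3}) = 4
G(9) = mex({0, 1, 2, 3, 4}) = 5
G(10) = mex({0, 1, 2, 3, 5}) = 4
G(11) = mex({1, 2, 3, 4}) = 0
G(12) = mex({0, 2, 3, 4, 5}) = 1
G(13) = mex({1, 2, 3, 4, 5}) = 0
G(14) = mex({0, 2, 3, 4, 5}) = 1
G(15) = mex({0, 1, 3, 4}) = 2
G(16) = mex({0, 1, 2, 4, 5}) = 3
G(17) = mex({0, 1, 3, 4, 5}) = 2
G(18) = mex({0, 1, 2, 4}) = 3
Observe that G(11)..G(18) = 0, 1, 0, 1, 2, 3, 2, 3 repeats G(0)..G(7) = 0, 1, 0, 1, 2, 3, 2, 3.
For k >= max(S) = 8, G(k) is determined by the previous 8 values G(k-8)..G(k-1); a window of 8 consecutive values has recurred shifted by 11, so by induction G(k + 11) = G(k) for all k >= 0: the sequence is periodic from the start with period 11.
One period: G(0..10) = 0, 1, 0, 1, 2, 3, 2, 3, 4, 5, 4.
19 mod 11 = 8, so G(19) = G(8) = 4.

4


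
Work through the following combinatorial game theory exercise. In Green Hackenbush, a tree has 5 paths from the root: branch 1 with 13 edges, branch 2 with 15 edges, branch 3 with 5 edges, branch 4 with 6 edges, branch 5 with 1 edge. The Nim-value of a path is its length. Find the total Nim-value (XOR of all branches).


The tree has 5 branches from the ground vertex.
In Green Hackenbush, the Nim-value of a simple path of length k is k.
Branch 1: length 13, Nim-value = 13
Branch 2: length 15, Nim-value = 15
Branch 3: length 5, Nim-value = 5
Branch 4: length 6, Nim-value = 6
Branch 5: length 1, Nim-value = 1
Total Nim-value = XOR of all branch values:
0 XOR 13 = 13
13 XOR 15 = 2
2 XOR 5 = 7
7 XOR 6 = 1
1 XOR 1 = 0
Nim-value of the tree = 0

0


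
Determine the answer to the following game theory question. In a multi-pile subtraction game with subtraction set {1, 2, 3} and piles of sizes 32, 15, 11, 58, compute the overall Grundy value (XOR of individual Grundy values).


Subtraction set: {1, 2, 3}
For this subtraction set, G(n) = n mod 4 (period = max + 1 = 4).
Pile 1 (size 32): G(32) = 32 mod 4 = 0
Pile 2 (size 15): G(15) = 15 mod 4 = 3
Pile 3 (size 11): G(11) = 11 mod 4 = 3
Pile 4 (size 58): G(58) = 58 mod 4 = 2
Total Grundy value = XOR of all: 0 XOR 3 XOR 3 XOR 2 = 2

2


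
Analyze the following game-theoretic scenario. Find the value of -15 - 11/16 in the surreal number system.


x = -15, y = 11/16
Converting to common denominator: 16
x = -240/16, y = 11/16
x - y = -15 - 11/16 = -251/16

-251/16


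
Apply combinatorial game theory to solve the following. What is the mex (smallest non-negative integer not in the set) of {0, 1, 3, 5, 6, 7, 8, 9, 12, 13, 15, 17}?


Set = {0, 1, 3, 5, 6, 7, 8, 9, 12, 13, 15, 17}
0 is in the set.
1 is in the set.
2 is NOT in the set. This is the mex.
mex = 2

2


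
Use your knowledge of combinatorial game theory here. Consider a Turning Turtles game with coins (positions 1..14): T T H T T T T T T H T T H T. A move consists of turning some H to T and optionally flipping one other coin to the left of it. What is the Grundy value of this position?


Coins: T T H T T T T T T H T T H T
Key fact: a single head at position k behaves exactly like a Nim heap of size k (turning it to T and optionally flipping a coin at j < k corresponds to moving the heap from k to j, or to 0), and heads combine as a disjunctive sum (two heads at the same place would cancel, matching j XOR j = 0). So the Nim-value is the XOR of the 1-indexed positions of the heads.
Face-up positions (1-indexed): [3, 10, 13]
XOR 0 with 3: 0 XOR 3 = 3
XOR 3 with 10: 3 XOR 10 = 9
XOR 9 with 13: 9 XOR 13 = 4
Nim-value = 4

4


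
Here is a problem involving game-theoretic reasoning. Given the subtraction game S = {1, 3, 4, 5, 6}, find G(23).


The subtraction set is S = {1, 3, 4, 5, 6}.
G(k) = mex{ G(k - s) : s in S, s <= k }. We compute iteratively: G(0) = 0.
G(1) = mex({0}) = 1
G(2) = mex({1}) = 0
G(3) = mex({0}) = 1
G(4) = mex({0, 1}) = 2
G(5) = mex({0, 1, 2}) = 3
G(6) = mex({0, 1, 3}) = 2
G(7) = mex({0, 1, 2}) = 3
G(8) = mex({0, 1, 2, 3}) = 4
G(9) = mex({1, 2, 3, 4}) = 0
G(10) = mex({0, 2, 3}) = 1
G(11) = mex({1, 2, 3, 4}) = 0
G(12) = mex({0, 2, 3, 4}) = 1
G(13) = mex({0, 1, 3, 4}) = 2
G(14) = mex({0, 1, 2, 4}) = 3
Observe that G(9)..G(14) = 0, 1, 0, 1, 2, 3 repeats G(0)..G(5) = 0, 1, 0, 1, 2, 3.
For k >= max(S) = 6, G(k) is determined by the previous 6 values G(k-6)..G(k-1); a window of 6 consecutive values has recurred shifted by 9, so by induction G(k + 9) = G(k) for all k >= 0: the sequence is periodic from the start with period 9.
One period: G(0..8) = 0, 1, 0, 1, 2, 3, 2, 3, 4.
23 mod 9 = 5, so G(23) = G(5) = 3.

3


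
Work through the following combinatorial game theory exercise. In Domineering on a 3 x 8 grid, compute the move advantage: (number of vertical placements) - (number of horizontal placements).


Board is 3 x 8 (rows x cols).
Left (vertical) placements: (rows-1) * cols = 2 * 8 = 16
Right (horizontal) placements: rows * (cols-1) = 3 * 7 = 21
Advantage = Left - Right = 16 - 21 = -5

-5


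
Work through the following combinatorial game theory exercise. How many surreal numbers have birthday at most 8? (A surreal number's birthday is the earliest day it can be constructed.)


Day 0: {|} = 0 is born. Count = 1.
Day n: the number of surreal numbers born by day n is 2^(n+1) - 1.
By day 0: 2^1 - 1 = 1
By day 1: 2^2 - 1 = 3
By day 2: 2^3 - 1 = 7
By day 3: 2^4 - 1 = 15
By day 4: 2^5 - 1 = 31
By day 5: 2^6 - 1 = 63
By day 6: 2^7 - 1 = 127
By day 7: 2^8 - 1 = 255
By day 8: 2^9 - 1 = 511
By day 8: 511 surreal numbers.

511


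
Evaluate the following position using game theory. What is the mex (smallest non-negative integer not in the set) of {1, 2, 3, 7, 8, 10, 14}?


Set = {1, 2, 3, 7, 8, 10, 14}
0 is NOT in the set. This is the mex.
mex = 0

0


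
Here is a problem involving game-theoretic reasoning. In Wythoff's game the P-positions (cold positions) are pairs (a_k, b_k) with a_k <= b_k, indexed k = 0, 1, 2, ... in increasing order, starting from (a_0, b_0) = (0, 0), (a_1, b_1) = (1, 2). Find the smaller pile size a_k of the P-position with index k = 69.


By Wythoff's theorem, a_k = floor(k * phi) and b_k = floor(k * phi^2) = a_k + k, where phi = (1 + sqrt(5))/2 is the golden ratio.
phi = (1 + sqrt(5))/2 = 1.618034
k = 69
k * phi = 69 * 1.618034 = 111.644345
a_69 = floor(k * phi) = 111

111


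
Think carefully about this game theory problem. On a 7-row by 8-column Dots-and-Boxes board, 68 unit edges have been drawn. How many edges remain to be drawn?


Grid: 7 x 8 boxes, i.e. 8 rows and 9 columns of dots.
Horizontal edges: (rows + 1) * cols = 8 * 8 = 64
Vertical edges: rows * (cols + 1) = 7 * 9 = 63
Total edges: 64 + 63 = 127
Edges drawn: 68
Remaining: 127 - 68 = 59

59


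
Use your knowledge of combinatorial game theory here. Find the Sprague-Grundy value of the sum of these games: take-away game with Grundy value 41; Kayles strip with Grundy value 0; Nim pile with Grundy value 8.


By the Sprague-Grundy theorem, the Grundy value of a sum of games is the XOR of individual Grundy values.
take-away game: Grundy value = 41. Running XOR: 0 XOR 41 = 41
Kayles strip: Grundy value = 0. Running XOR: 41 XOR 0 = 41
Nim pile: Grundy value = 8. Running XOR: 41 XOR 8 = 33
The combined Grundy value is 33.

33


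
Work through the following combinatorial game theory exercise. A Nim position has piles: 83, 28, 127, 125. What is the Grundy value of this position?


We need the XOR (exclusive or) of all pile sizes.
After XOR-ing pile 1 (size 83): 0 XOR 83 = 83
After XOR-ing pile 2 (size 28): 83 XOR 28 = 79
After XOR-ing pile 3 (size 127): 79 XOR 127 = 48
After XOR-ing pile 4 (size 125): 48 XOR 125 = 77
The Nim-value of this position is 77.

77


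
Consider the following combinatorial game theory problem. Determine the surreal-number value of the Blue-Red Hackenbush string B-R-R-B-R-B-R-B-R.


Edges (from ground): B-R-R-B-R-B-R-B-R
By Berlekamp's sign-expansion rule, a Blue-Red Hackenbush stalk has the value of the surreal number whose sign sequence is the edge sequence with B -> + and R -> -.
Sign sequence: +--+-+-+-
Trace the sign expansion in the surreal number tree, starting from 0:
Edge 1: B (sign +) -> bounds (0, +inf), value = 1
Edge 2: R (sign -) -> bounds (0, 1), value = 1/2
Edge 3: R (sign -) -> bounds (0, 1/2), value = 1/4
Edge 4: B (sign +) -> bounds (1/4, 1/2), value = 3/8
Edge 5: R (sign -) -> bounds (1/4, 3/8), value = 5/16
Edge 6: B (sign +) -> bounds (5/16, 3/8), value = 11/32
Edge 7: R (sign -) -> bounds (5/16, 11/32), value = 21/64
Edge 8: B (sign +) -> bounds (21/64, 11/32), value = 43/128
Edge 9: R (sign -) -> bounds (21/64, 43/128), value = 85/256
Game value = 85/256

85/256


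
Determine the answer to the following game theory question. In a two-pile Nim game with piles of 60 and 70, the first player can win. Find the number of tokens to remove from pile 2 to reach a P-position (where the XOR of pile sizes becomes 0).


Piles: 60 and 70
Current XOR: 60 XOR 70 = 122 (non-zero, so this is an N-position).
To make the XOR zero, we need to find a move that balances the piles.
For pile 2 (size 70): target = 70 XOR 122 = 60
We reduce pile 2 from 70 to 60.
Tokens removed: 70 - 60 = 10
Verification: 60 XOR 60 = 0

10


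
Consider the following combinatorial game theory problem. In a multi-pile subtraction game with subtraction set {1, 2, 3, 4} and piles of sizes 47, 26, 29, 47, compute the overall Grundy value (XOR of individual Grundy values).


Subtraction set: {1, 2, 3, 4}
For this subtraction set, G(n) = n mod 5 (period = max + 1 = 5).
Pile 1 (size 47): G(47) = 47 mod 5 = 2
Pile 2 (size 26): G(26) = 26 mod 5 = 1
Pile 3 (size 29): G(29) = 29 mod 5 = 4
Pile 4 (size 47): G(47) = 47 mod 5 = 2
Total Grundy value = XOR of all: 2 XOR 1 XOR 4 XOR 2 = 5

5


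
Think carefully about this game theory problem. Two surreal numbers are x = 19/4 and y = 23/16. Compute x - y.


x = 19/4, y = 23/16
Converting to common denominator: 16
x = 76/16, y = 23/16
x - y = 19/4 - 23/16 = 53/16

53/16


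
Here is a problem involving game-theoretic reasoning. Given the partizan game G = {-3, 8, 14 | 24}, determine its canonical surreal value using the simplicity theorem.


Left options: {-3, 8, 14}, max = 14
Right options: {24}, min = 24
All options are numbers and max(Left) < min(Right), so by the simplicity theorem the value is the simplest (earliest-born) number strictly between 14 and 24.
Integers 15 through 23 all lie strictly between 14 and 24.
Among integers, the simplest (lowest birthday = smallest |n|; 0 is born on day 0, +-n on day n) is 15.
No non-integer in the interval can be simpler: if x is a non-integer in the interval, then floor(x) or ceil(x) also lies in the interval (the interval contains an integer), and both are proper prefixes of x's sign expansion, i.e. born earlier. So the game value is 15.
Game value = 15

15


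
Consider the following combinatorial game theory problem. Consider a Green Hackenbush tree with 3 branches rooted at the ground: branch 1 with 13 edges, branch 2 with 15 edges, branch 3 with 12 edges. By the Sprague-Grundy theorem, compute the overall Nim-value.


The tree has 3 branches from the ground vertex.
In Green Hackenbush, the Nim-value of a simple path of length k is k.
Branch 1: length 13, Nim-value = 13
Branch 2: length 15, Nim-value = 15
Branch 3: length 12, Nim-value = 12
Total Nim-value = XOR of all branch values:
0 XOR 13 = 13
13 XOR 15 = 2
2 XOR 12 = 14
Nim-value of the tree = 14

14


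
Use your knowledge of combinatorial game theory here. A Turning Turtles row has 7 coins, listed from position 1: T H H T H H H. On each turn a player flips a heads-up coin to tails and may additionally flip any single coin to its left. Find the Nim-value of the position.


Coins: T H H T H H H
Key fact: a single head at position k behaves exactly like a Nim heap of size k (turning it to T and optionally flipping a coin at j < k corresponds to moving the heap from k to j, or to 0), and heads combine as a disjunctive sum (two heads at the same place would cancel, matching j XOR j = 0). So the Nim-value is the XOR of the 1-indexed positions of the heads.
Face-up positions (1-indexed): [2, 3, 5, 6, 7]
XOR 0 with 2: 0 XOR 2 = 2
XOR 2 with 3: 2 XOR 3 = 1
XOR 1 with 5: 1 XOR 5 = 4
XOR 4 with 6: 4 XOR 6 = 2
XOR 2 with 7: 2 XOR 7 = 5
Nim-value = 5

5


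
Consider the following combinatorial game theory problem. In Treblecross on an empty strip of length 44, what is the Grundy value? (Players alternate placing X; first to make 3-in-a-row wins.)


Treblecross: place X on empty cells; 3-in-a-row wins.
Playing within two cells of an existing X lets the opponent win at once, so sensible play treats the cells i-2..i+2 around each X as dead. The player left with no safe cell loses, so this is a normal-play take-away game on strips of safe cells.
Placing X at cell i (0-indexed) of a strip of k safe cells leaves independent strips of sizes max(0, i-2) and max(0, k-i-3). Hence G(k) = mex{ G(max(0,i-2)) XOR G(max(0,k-i-3)) : 0 <= i < k }, with G(0) = 0.
G(1): splits (0,0):0^0=0 -> mex({0}) = 1
G(2): splits (0,0):0^0=0 -> mex({0}) = 1
G(3): splits (0,0):0^0=0 -> mex({0}) = 1
G(4): splits (0,1):0^1=1 (0,0):0^0=0 -> mex({0, 1}) = 2
G(5): splits (0,2):0^1=1 (0,1):0^1=1 (0,0):0^0=0 -> mex({0, 1}) = 2
G(6) = mex({1}) = 0
G(7) = mex({0, 1, 2}) = 3
G(8) = mex({0, 1, 2}) = 3
G(9) = mex({0, 2}) = 1
G(10) = mex({0, 2, 3}) = 1
G(11) = mex({0, 3}) = 1
G(12) = mex({1, 3}) = 0
G(13) = mex({0, 1, 2, 3}) = 4
G(14) = mex({0, 1, 2}) = 3
G(15) = mex({0, 1, 2}) = 3
G(16) = mex({0, 1, 2, 4}) = 3
G(17) = mex({0, 1, 3, 4}) = 2
G(18) = mex({0, 1, 3, 4}) = 2
G(19) = mex({0, 1, 3, 5}) = 2
G(20) = mex({0, 1, 2, 3, 5}) = 4
G(21) = mex({0, 1, 2, 3, 5}) = 4
G(22) = mex({1, 2, 6}) = 0
G(23) = mex({0, 1, 2, 3, 4, 6}) = 5
G(24) = mex({0, 1, 2, 3, 4}) = 5
G(25) = mex({0, 1, 3, 4, 7}) = 2
G(26) = mex({0, 1, 3, 4, 5, 7}) = 2
G(27) = mex({0, 1, 3, 5}) = 2
G(28) = mex({0, 1, 2, 5}) = 3
G(29) = mex({0, 1, 2, 4, 5, 6}) = 3
G(30) = mex({1, 2, 4, 6}) = 0
G(31) = mex({0, 1, 2, 3, 4, 6}) = 5
G(32) = mex({1, 2, 3, 4, 7}) = 0
G(33) = mex({0, 3, 7}) = 1
G(34) = mex({0, 2, 3, 5, 7}) = 1
G(35) = mex({0, 2, 3, 5, 6}) = 1
G(36) = mex({0, 1, 2, 5, 6}) = 3
G(37) = mex({0, 1, 2, 4, 5, 6}) = 3
G(38) = mex({0, 1, 2, 4}) = 3
G(39) = mex({0, 1, 2, 3, 4, 7}) = 5
G(40) = mex({0, 1, 2, 3, 4, 5, 7}) = 6
G(41) = mex({0, 1, 2, 3, 5, 7}) = 4
G(42) = mex({0, 1, 2, 3, 5, 6, 7}) = 4
G(43) = mex({0, 2, 3, 5, 6}) = 1
G(44) = mex({1, 2, 3, 4, 5, 6}) = 0
Therefore G(44) = 0.

0


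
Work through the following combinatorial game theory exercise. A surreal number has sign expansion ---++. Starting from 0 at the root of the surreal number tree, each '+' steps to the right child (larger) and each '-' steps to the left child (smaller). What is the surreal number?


Sign expansion: ---++
Rule: track bounds (lo, hi), initially (-inf, +inf). On '+', the current value becomes lo and we move to the simplest number in (value, hi): value + 1 if hi = +inf, otherwise the midpoint (value + hi)/2. On '-', the current value becomes hi and we move to value - 1 if lo = -inf, otherwise the midpoint (lo + value)/2.
Start at 0.
Step 1: sign = -, move left. Bounds: (-inf, 0). Value = -1
Step 2: sign = -, move left. Bounds: (-inf, -1). Value = -2
Step 3: sign = -, move left. Bounds: (-inf, -2). Value = -3
Step 4: sign = +, move right. Bounds: (-3, -2). Value = -5/2
Step 5: sign = +, move right. Bounds: (-5/2, -2). Value = -9/4
The surreal number with sign expansion ---++ is -9/4.

-9/4


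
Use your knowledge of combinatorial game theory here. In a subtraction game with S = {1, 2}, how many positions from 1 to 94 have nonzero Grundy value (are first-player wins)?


Subtraction set S = {1, 2}, so G(n) = n mod 3.
G(n) = 0 when n is a multiple of 3.
Multiples of 3 in [1, 94]: 31
N-positions (nonzero Grundy) = 94 - 31 = 63

63


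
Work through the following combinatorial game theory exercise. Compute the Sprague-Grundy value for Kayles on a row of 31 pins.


Kayles: a move removes 1 or 2 adjacent pins from a contiguous row.
Removing pins from a row of k leaves two independent rows (a, b) with a + b = k - 1 (one pin) or a + b = k - 2 (two pins); an end removal gives a = 0.
By Sprague-Grundy, G(k) = mex{ G(a) XOR G(b) } over all these splits. G(0) = 0.
G(1): splits (0,0):0^0=0 -> mex({0}) = 1
G(2): splits (0,1):0^1=1 (0,0):0^0=0 -> mex({0, 1}) = 2
G(3): splits (0,2):0^2=2 (1,1):1^1=0 (0,1):0^1=1 -> mex({0, 1, 2}) = 3
G(4): splits (0,3):0^3=3 (1,2):1^2=3 (0,2):0^2=2 (1,1):1^1=0 -> mex({0, 2, 3}) = 1
G(5): splits (0,4):0^1=1 (1,3):1^3=2 (2,2):2^2=0 (0,3):0^3=3 (1,2):1^2=3 -> mex({0, 1, 2, 3}) = 4
G(6) = mex({0, 1, 2, 4}) = 3
G(7) = mex({0, 1, 3, 4, 5}) = 2
G(8) = mex({0, 2, 3, 5, 6}) = 1
G(9) = mex({0, 1, 2, 3, 6, 7}) = 4
G(10) = mex({0, 1, 3, 4, 5, 7}) = 2
G(11) = mex({0, 1, 2, 3, 4, 5}) = 6
G(12) = mex({0, 1, 2, 3, 5, 6, 7}) = 4
G(13) = mex({0, 2, 3, 4, 6, 7}) = 1
G(14) = mex({0, 1, 4, 5, 6, 7}) = 2
G(15) = mex({0, 1, 2, 3, 4, 5, 6}) = 7
G(16) = mex({0, 2, 3, 5, 6, 7}) = 1
G(17) = mex({0, 1, 2, 3, 5, 6, 7}) = 4
G(18) = mex({0, 1, 2, 4, 5, 6}) = 3
G(19) = mex({0, 1, 3, 4, 5, 7}) = 2
G(20) = mex({0, 2, 3, 4, 5, 6, 7}) = 1
G(21) = mex({0, 1, 2, 3, 5, 6, 7}) = 4
G(22) = mex({0, 1, 2, 3, 4, 5, 7}) = 6
G(23) = mex({0, 1, 2, 3, 4, 5, 6}) = 7
G(24) = mex({0, 1, 2, 3, 5, 6, 7}) = 4
G(25) = mex({0, 2, 3, 4, 6, 7}) = 1
G(26) = mex({0, 1, 3, 4, 5, 6, 7}) = 2
G(27) = mex({0, 1, 2, 3, 4, 5, 6, 7}) = 8
G(28) = mex({0, 1, 2, 3, 4, 6, 7, 8}) = 5
G(29) = mex({0, 1, 2, 3, 5, 6, 7, 8, 9}) = 4
G(30) = mex({0, 1, 2, 3, 4, 5, 6, 9, 10}) = 7
G(31) = mex({0, 1, 3, 4, 5, 7, 10, 11}) = 2
Therefore G(31) = 2.

2


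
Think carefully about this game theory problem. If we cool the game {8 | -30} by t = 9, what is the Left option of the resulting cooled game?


Original game: {8 | -30} (a switch {a | b} with a > b).
Cooling by t (for t below the temperature (a - b)/2 = 19) taxes each move by t: {a | b} cooled by t is {a - t | b + t}.
Cooling amount: t = 9
Cooled Left option: 8 - 9 = -1
Cooled Right option: -30 + 9 = -21
Cooled game: {-1 | -21}
Left option = -1

-1


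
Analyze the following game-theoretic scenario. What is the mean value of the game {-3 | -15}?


Game = {-3 | -15}, a switch {a | b} with numbers a > b.
Its thermograph has left wall a - t and right wall b + t, which meet at t = (a - b)/2, where both equal (a + b)/2. So the mast (mean value) is at (a + b)/2.
Mean = (-3 + (-15))/2 = -18/2 = -9

-9


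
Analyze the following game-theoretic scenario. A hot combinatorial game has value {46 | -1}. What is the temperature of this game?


The game is {46 | -1}, a switch {a | b} with numbers a > b.
Cooling {a | b} by t gives {a - t | b + t}, which stops being hot when a - t = b + t, i.e. at t = (a - b)/2. So the temperature of a switch is (a - b)/2.
Temperature = (Left option - Right option) / 2
= (46 - (-1)) / 2
= 47 / 2
= 47/2

47/2


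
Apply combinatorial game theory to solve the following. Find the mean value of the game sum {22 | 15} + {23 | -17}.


G1 = {22 | 15}, G2 = {23 | -17}
Each is a switch {a | b} with numbers a > b; its mean value is (a + b)/2, and mean value is additive over game sums: m(G1 + G2) = m(G1) + m(G2).
Mean of G1 = (22 + (15))/2 = 37/2 = 37/2
Mean of G2 = (23 + (-17))/2 = 6/2 = 3
Mean of G1 + G2 = 37/2 + 3 = 43/2

43/2


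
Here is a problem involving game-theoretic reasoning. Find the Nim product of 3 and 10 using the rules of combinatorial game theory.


Nim multiplication is bilinear over XOR: (u XOR v) * w = (u*w) XOR (v*w).
So we split each operand into its bit components and XOR the pairwise Nim products.
3 = 1 + 2 (as XOR of powers of 2).
10 = 2 + 8 (as XOR of powers of 2).
Using the standard Nim-product table on single bits:
  2*2 = 3,   2*4 = 8,   2*8 = 12,
  4*4 = 6,   4*8 = 11,  8*8 = 13,
and  1*x = x (identity), k*l = l*k (commutative).
Pairwise Nim products:
  1 * 2 = 2
  1 * 8 = 8
  2 * 2 = 3
  2 * 8 = 12
XOR them: 2 XOR 8 XOR 3 XOR 12 = 5.
Result: 3 * 10 = 5 (in Nim).

5


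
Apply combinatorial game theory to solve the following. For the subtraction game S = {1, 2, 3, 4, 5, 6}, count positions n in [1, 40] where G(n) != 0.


Subtraction set S = {1, 2, 3, 4, 5, 6}, so G(n) = n mod 7.
G(n) = 0 when n is a multiple of 7.
Multiples of 7 in [1, 40]: 5
N-positions (nonzero Grundy) = 40 - 5 = 35

35


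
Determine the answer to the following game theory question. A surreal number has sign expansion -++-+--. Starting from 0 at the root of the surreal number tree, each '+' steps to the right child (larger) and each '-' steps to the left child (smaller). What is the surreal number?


Sign expansion: -++-+--
Rule: track bounds (lo, hi), initially (-inf, +inf). On '+', the current value becomes lo and we move to the simplest number in (value, hi): value + 1 if hi = +inf, otherwise the midpoint (value + hi)/2. On '-', the current value becomes hi and we move to value - 1 if lo = -inf, otherwise the midpoint (lo + value)/2.
Start at 0.
Step 1: sign = -, move left. Bounds: (-inf, 0). Value = -1
Step 2: sign = +, move right. Bounds: (-1, 0). Value = -1/2
Step 3: sign = +, move right. Bounds: (-1/2, 0). Value = -1/4
Step 4: sign = -, move left. Bounds: (-1/2, -1/4). Value = -3/8
Step 5: sign = +, move right. Bounds: (-3/8, -1/4). Value = -5/16
Step 6: sign = -, move left. Bounds: (-3/8, -5/16). Value = -11/32
Step 7: sign = -, move left. Bounds: (-3/8, -11/32). Value = -23/64
The surreal number with sign expansion -++-+-- is -23/64.

-23/64


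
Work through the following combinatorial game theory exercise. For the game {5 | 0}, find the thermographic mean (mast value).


Game = {5 | 0}, a switch {a | b} with numbers a > b.
Its thermograph has left wall a - t and right wall b + t, which meet at t = (a - b)/2, where both equal (a + b)/2. So the mast (mean value) is at (a + b)/2.
Mean = (5 + (0))/2 = 5/2 = 5/2

5/2


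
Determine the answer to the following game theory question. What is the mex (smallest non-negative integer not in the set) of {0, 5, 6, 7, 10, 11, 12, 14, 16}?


Set = {0, 5, 6, 7, 10, 11, 12, 14, 16}
0 is in the set.
1 is NOT in the set. This is the mex.
mex = 1

1


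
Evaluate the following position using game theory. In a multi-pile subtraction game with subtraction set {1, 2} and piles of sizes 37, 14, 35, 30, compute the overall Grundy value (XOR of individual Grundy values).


Subtraction set: {1, 2}
For this subtraction set, G(n) = n mod 3 (period = max + 1 = 3).
Pile 1 (size 37): G(37) = 37 mod 3 = 1
Pile 2 (size 14): G(14) = 14 mod 3 = 2
Pile 3 (size 35): G(35) = 35 mod 3 = 2
Pile 4 (size 30): G(30) = 30 mod 3 = 0
Total Grundy value = XOR of all: 1 XOR 2 XOR 2 XOR 0 = 1

1


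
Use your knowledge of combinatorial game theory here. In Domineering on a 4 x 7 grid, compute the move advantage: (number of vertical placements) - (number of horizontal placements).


Board is 4 x 7 (rows x cols).
Left (vertical) placements: (rows-1) * cols = 3 * 7 = 21
Right (horizontal) placements: rows * (cols-1) = 4 * 6 = 24
Advantage = Left - Right = 21 - 24 = -3

-3


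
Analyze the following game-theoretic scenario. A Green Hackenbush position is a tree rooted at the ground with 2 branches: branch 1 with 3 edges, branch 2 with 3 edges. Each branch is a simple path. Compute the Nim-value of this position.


The tree has 2 branches from the ground vertex.
In Green Hackenbush, the Nim-value of a simple path of length k is k.
Branch 1: length 3, Nim-value = 3
Branch 2: length 3, Nim-value = 3
Total Nim-value = XOR of all branch values:
0 XOR 3 = 3
3 XOR 3 = 0
Nim-value of the tree = 0

0


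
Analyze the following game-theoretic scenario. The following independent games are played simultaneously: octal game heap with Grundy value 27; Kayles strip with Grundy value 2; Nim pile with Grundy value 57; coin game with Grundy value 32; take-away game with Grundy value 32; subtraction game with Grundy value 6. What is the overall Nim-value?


By the Sprague-Grundy theorem, the Grundy value of a sum of games is the XOR of individual Grundy values.
octal game heap: Grundy value = 27. Running XOR: 0 XOR 27 = 27
Kayles strip: Grundy value = 2. Running XOR: 27 XOR 2 = 25
Nim pile: Grundy value = 57. Running XOR: 25 XOR 57 = 32
coin game: Grundy value = 32. Running XOR: 32 XOR 32 = 0
take-away game: Grundy value = 32. Running XOR: 0 XOR 32 = 32
subtraction game: Grundy value = 6. Running XOR: 32 XOR 6 = 38
The combined Grundy value is 38.

38


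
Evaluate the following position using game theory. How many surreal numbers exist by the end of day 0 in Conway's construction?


Day 0: {|} = 0 is born. Count = 1.
Day n: the number of surreal numbers born by day n is 2^(n+1) - 1.
By day 0: 2^1 - 1 = 1
By day 0: 1 surreal numbers.

1


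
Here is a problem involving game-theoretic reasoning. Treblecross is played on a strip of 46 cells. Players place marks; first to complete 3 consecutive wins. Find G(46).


Treblecross: place X on empty cells; 3-in-a-row wins.
Playing within two cells of an existing X lets the opponent win at once, so sensible play treats the cells i-2..i+2 around each X as dead. The player left with no safe cell loses, so this is a normal-play take-away game on strips of safe cells.
Placing X at cell i (0-indexed) of a strip of k safe cells leaves independent strips of sizes max(0, i-2) and max(0, k-i-3). Hence G(k) = mex{ G(max(0,i-2)) XOR G(max(0,k-i-3)) : 0 <= i < k }, with G(0) = 0.
G(1): splits (0,0):0^0=0 -> mex({0}) = 1
G(2): splits (0,0):0^0=0 -> mex({0}) = 1
G(3): splits (0,0):0^0=0 -> mex({0}) = 1
G(4): splits (0,1):0^1=1 (0,0):0^0=0 -> mex({0, 1}) = 2
G(5): splits (0,2):0^1=1 (0,1):0^1=1 (0,0):0^0=0 -> mex({0, 1}) = 2
G(6) = mex({1}) = 0
G(7) = mex({0, 1, 2}) = 3
G(8) = mex({0, 1, 2}) = 3
G(9) = mex({0, 2}) = 1
G(10) = mex({0, 2, 3}) = 1
G(11) = mex({0, 3}) = 1
G(12) = mex({1, 3}) = 0
G(13) = mex({0, 1, 2, 3}) = 4
G(14) = mex({0, 1, 2}) = 3
G(15) = mex({0, 1, 2}) = 3
G(16) = mex({0, 1, 2, 4}) = 3
G(17) = mex({0, 1, 3, 4}) = 2
G(18) = mex({0, 1, 3, 4}) = 2
G(19) = mex({0, 1, 3, 5}) = 2
G(20) = mex({0, 1, 2, 3, 5}) = 4
G(21) = mex({0, 1, 2, 3, 5}) = 4
G(22) = mex({1, 2, 6}) = 0
G(23) = mex({0, 1, 2, 3, 4, 6}) = 5
G(24) = mex({0, 1, 2, 3, 4}) = 5
G(25) = mex({0, 1, 3, 4, 7}) = 2
G(26) = mex({0, 1, 3, 4, 5, 7}) = 2
G(27) = mex({0, 1, 3, 5}) = 2
G(28) = mex({0, 1, 2, 5}) = 3
G(29) = mex({0, 1, 2, 4, 5, 6}) = 3
G(30) = mex({1, 2, 4, 6}) = 0
G(31) = mex({0, 1, 2, 3, 4, 6}) = 5
G(32) = mex({1, 2, 3, 4, 7}) = 0
G(33) = mex({0, 3, 7}) = 1
G(34) = mex({0, 2, 3, 5, 7}) = 1
G(35) = mex({0, 2, 3, 5, 6}) = 1
G(36) = mex({0, 1, 2, 5, 6}) = 3
G(37) = mex({0, 1, 2, 4, 5, 6}) = 3
G(38) = mex({0, 1, 2, 4}) = 3
G(39) = mex({0, 1, 2, 3, 4, 7}) = 5
G(40) = mex({0, 1, 2, 3, 4, 5, 7}) = 6
G(41) = mex({0, 1, 2, 3, 5, 7}) = 4
G(42) = mex({0, 1, 2, 3, 5, 6, 7}) = 4
G(43) = mex({0, 2, 3, 5, 6}) = 1
G(44) = mex({1, 2, 3, 4, 5, 6}) = 0
G(45) = mex({0, 1, 2, 3, 4, 6, 7}) = 5
G(46) = mex({0, 1, 2, 3, 4, 7}) = 5
Therefore G(46) = 5.

5


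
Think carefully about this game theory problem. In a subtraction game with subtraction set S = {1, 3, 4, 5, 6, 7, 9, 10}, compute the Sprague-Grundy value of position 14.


The subtraction set is S = {1, 3, 4, 5, 6, 7, 9, 10}.
G(k) = mex{ G(k - s) : s in S, s <= k }. We compute iteratively: G(0) = 0.
G(1) = mex({0}) = 1
G(2) = mex({1}) = 0
G(3) = mex({0}) = 1
G(4) = mex({0, 1}) = 2
G(5) = mex({0, 1, 2}) = 3
G(6) = mex({0, 1, 3}) = 2
G(7) = mex({0, 1, 2}) = 3
G(8) = mex({0, 1, 2, 3}) = 4
G(9) = mex({0, 1, 2, 3, 4}) = 5
G(10) = mex({0, 1, 2, 3, 5}) = 4
G(11) = mex({0, 1, 2, 3, 4}) = 5
G(12) = mex({0, 1, 2, 3, 4, 5}) = 6
G(13) = mex({1, 2, 3, 4, 5, 6}) = 0
G(14) = mex({0, 2, 3, 4, 5}) = 1
Therefore G(14) = 1.

1


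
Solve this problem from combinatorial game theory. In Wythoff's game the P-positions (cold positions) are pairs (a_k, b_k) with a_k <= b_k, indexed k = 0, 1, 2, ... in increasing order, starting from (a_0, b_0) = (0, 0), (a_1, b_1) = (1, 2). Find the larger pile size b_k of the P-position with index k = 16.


By Wythoff's theorem, a_k = floor(k * phi) and b_k = floor(k * phi^2) = a_k + k, where phi = (1 + sqrt(5))/2 is the golden ratio.
phi = (1 + sqrt(5))/2 = 1.618034
phi^2 = phi + 1 = 2.618034
k = 16
k * phi^2 = 16 * 2.618034 = 41.888544
b_16 = floor(k * phi^2) = 41 (check: a_16 + k = 25 + 16 = 41)

41


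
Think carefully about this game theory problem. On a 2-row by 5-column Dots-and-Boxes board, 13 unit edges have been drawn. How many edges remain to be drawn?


Grid: 2 x 5 boxes, i.e. 3 rows and 6 columns of dots.
Horizontal edges: (rows + 1) * cols = 3 * 5 = 15
Vertical edges: rows * (cols + 1) = 2 * 6 = 12
Total edges: 15 + 12 = 27
Edges drawn: 13
Remaining: 27 - 13 = 14

14


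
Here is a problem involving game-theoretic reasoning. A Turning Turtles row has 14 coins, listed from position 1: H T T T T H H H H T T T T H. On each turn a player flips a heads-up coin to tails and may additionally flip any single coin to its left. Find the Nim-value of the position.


Coins: H T T T T H H H H T T T T H
Key fact: a single head at position k behaves exactly like a Nim heap of size k (turning it to T and optionally flipping a coin at j < k corresponds to moving the heap from k to j, or to 0), and heads combine as a disjunctive sum (two heads at the same place would cancel, matching j XOR j = 0). So the Nim-value is the XOR of the 1-indexed positions of the heads.
Face-up positions (1-indexed): [1, 6, 7, 8, 9, 14]
XOR 0 with 1: 0 XOR 1 = 1
XOR 1 with 6: 1 XOR 6 = 7
XOR 7 with 7: 7 XOR 7 = 0
XOR 0 with 8: 0 XOR 8 = 8
XOR 8 with 9: 8 XOR 9 = 1
XOR 1 with 14: 1 XOR 14 = 15
Nim-value = 15

15


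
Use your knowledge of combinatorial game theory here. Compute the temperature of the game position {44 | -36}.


The game is {44 | -36}, a switch {a | b} with numbers a > b.
Cooling {a | b} by t gives {a - t | b + t}, which stops being hot when a - t = b + t, i.e. at t = (a - b)/2. So the temperature of a switch is (a - b)/2.
Temperature = (Left option - Right option) / 2
= (44 - (-36)) / 2
= 80 / 2
= 40

40


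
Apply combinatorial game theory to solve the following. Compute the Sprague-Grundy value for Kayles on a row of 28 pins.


Kayles: a move removes 1 or 2 adjacent pins from a contiguous row.
Removing pins from a row of k leaves two independent rows (a, b) with a + b = k - 1 (one pin) or a + b = k - 2 (two pins); an end removal gives a = 0.
By Sprague-Grundy, G(k) = mex{ G(a) XOR G(b) } over all these splits. G(0) = 0.
G(1): splits (0,0):0^0=0 -> mex({0}) = 1
G(2): splits (0,1):0^1=1 (0,0):0^0=0 -> mex({0, 1}) = 2
G(3): splits (0,2):0^2=2 (1,1):1^1=0 (0,1):0^1=1 -> mex({0, 1, 2}) = 3
G(4): splits (0,3):0^3=3 (1,2):1^2=3 (0,2):0^2=2 (1,1):1^1=0 -> mex({0, 2, 3}) = 1
G(5): splits (0,4):0^1=1 (1,3):1^3=2 (2,2):2^2=0 (0,3):0^3=3 (1,2):1^2=3 -> mex({0, 1, 2, 3}) = 4
G(6) = mex({0, 1, 2, 4}) = 3
G(7) = mex({0, 1, 3, 4, 5}) = 2
G(8) = mex({0, 2, 3, 5, 6}) = 1
G(9) = mex({0, 1, 2, 3, 6, 7}) = 4
G(10) = mex({0, 1, 3, 4, 5, 7}) = 2
G(11) = mex({0, 1, 2, 3, 4, 5}) = 6
G(12) = mex({0, 1, 2, 3, 5, 6, 7}) = 4
G(13) = mex({0, 2, 3, 4, 6, 7}) = 1
G(14) = mex({0, 1, 4, 5, 6, 7}) = 2
G(15) = mex({0, 1, 2, 3, 4, 5, 6}) = 7
G(16) = mex({0, 2, 3, 5, 6, 7}) = 1
G(17) = mex({0, 1, 2, 3, 5, 6, 7}) = 4
G(18) = mex({0, 1, 2, 4, 5, 6}) = 3
G(19) = mex({0, 1, 3, 4, 5, 7}) = 2
G(20) = mex({0, 2, 3, 4, 5, 6, 7}) = 1
G(21) = mex({0, 1, 2, 3, 5, 6, 7}) = 4
G(22) = mex({0, 1, 2, 3, 4, 5, 7}) = 6
G(23) = mex({0, 1, 2, 3, 4, 5, 6}) = 7
G(24) = mex({0, 1, 2, 3, 5, 6, 7}) = 4
G(25) = mex({0, 2, 3, 4, 6, 7}) = 1
G(26) = mex({0, 1, 3, 4, 5, 6, 7}) = 2
G(27) = mex({0, 1, 2, 3, 4, 5, 6, 7}) = 8
G(28) = mex({0, 1, 2, 3, 4, 6, 7, 8}) = 5
Therefore G(28) = 5.

5


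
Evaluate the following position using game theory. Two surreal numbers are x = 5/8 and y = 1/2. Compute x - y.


x = 5/8, y = 1/2
Converting to common denominator: 8
x = 5/8, y = 4/8
x - y = 5/8 - 1/2 = 1/8

1/8


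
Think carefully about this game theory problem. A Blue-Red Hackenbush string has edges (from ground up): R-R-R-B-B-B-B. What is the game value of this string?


Edges (from ground): R-R-R-B-B-B-B
By Berlekamp's sign-expansion rule, a Blue-Red Hackenbush stalk has the value of the surreal number whose sign sequence is the edge sequence with B -> + and R -> -.
Sign sequence: ---++++
Trace the sign expansion in the surreal number tree, starting from 0:
Edge 1: R (sign -) -> bounds (-inf, 0), value = -1
Edge 2: R (sign -) -> bounds (-inf, -1), value = -2
Edge 3: R (sign -) -> bounds (-inf, -2), value = -3
Edge 4: B (sign +) -> bounds (-3, -2), value = -5/2
Edge 5: B (sign +) -> bounds (-5/2, -2), value = -9/4
Edge 6: B (sign +) -> bounds (-9/4, -2), value = -17/8
Edge 7: B (sign +) -> bounds (-17/8, -2), value = -33/16
Game value = -33/16

-33/16


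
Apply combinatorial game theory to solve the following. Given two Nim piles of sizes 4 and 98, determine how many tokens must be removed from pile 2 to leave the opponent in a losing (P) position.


Piles: 4 and 98
Current XOR: 4 XOR 98 = 102 (non-zero, so this is an N-position).
To make the XOR zero, we need to find a move that balances the piles.
For pile 2 (size 98): target = 98 XOR 102 = 4
We reduce pile 2 from 98 to 4.
Tokens removed: 98 - 4 = 94
Verification: 4 XOR 4 = 0

94


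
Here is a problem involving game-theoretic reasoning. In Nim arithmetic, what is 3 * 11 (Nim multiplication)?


Nim multiplication is bilinear over XOR: (u XOR v) * w = (u*w) XOR (v*w).
So we split each operand into its bit components and XOR the pairwise Nim products.
3 = 1 + 2 (as XOR of powers of 2).
11 = 1 + 2 + 8 (as XOR of powers of 2).
Using the standard Nim-product table on single bits:
  2*2 = 3,   2*4 = 8,   2*8 = 12,
  4*4 = 6,   4*8 = 11,  8*8 = 13,
and  1*x = x (identity), k*l = l*k (commutative).
Pairwise Nim products:
  1 * 1 = 1
  1 * 2 = 2
  1 * 8 = 8
  2 * 1 = 2
  2 * 2 = 3
  2 * 8 = 12
XOR them: 1 XOR 2 XOR 8 XOR 2 XOR 3 XOR 12 = 6.
Result: 3 * 11 = 6 (in Nim).

6
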